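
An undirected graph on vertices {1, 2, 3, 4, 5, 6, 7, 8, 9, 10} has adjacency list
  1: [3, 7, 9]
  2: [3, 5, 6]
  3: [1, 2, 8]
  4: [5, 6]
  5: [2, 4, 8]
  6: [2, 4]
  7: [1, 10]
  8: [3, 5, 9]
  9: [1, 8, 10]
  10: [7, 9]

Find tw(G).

2

A width-2 tree decomposition is:
Bags: B1 = {2, 4, 6}  B2 = {2, 4, 5}  B3 = {2, 3, 5}  B4 = {3, 5, 8}  B5 = {1, 3, 8}  B6 = {1, 8, 9}  B7 = {1, 7, 9}  B8 = {7, 9, 10}
Tree: B1–B2, B2–B3, B3–B4, B4–B5, B5–B6, B6–B7, B7–B8
The largest bag has 3 vertices, giving width 2; this decomposition certifies tw(G) ≤ 2. Since 6–4–5–2–6 is a cycle in G, G is not acyclic. Forests are exactly the graphs of treewidth ≤ 1, so tw(G) ≥ 2. Hence tw(G) = 2 exactly.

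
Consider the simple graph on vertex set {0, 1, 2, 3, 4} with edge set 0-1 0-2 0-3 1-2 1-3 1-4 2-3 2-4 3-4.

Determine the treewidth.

A width-3 tree decomposition is:
Bags: B1 = {0, 1, 2, 3}  B2 = {1, 2, 3, 4}
Tree: B1–B2
Every bag has size at most 4, so the width is 4 − 1 = 3 and tw(G) ≤ 3. For the lower bound, the 4 vertices {0, 1, 2, 3} are pairwise adjacent, and any tree decomposition puts a clique entirely inside one bag — forcing width ≥ 3. Combining the bounds, tw(G) = 3.

3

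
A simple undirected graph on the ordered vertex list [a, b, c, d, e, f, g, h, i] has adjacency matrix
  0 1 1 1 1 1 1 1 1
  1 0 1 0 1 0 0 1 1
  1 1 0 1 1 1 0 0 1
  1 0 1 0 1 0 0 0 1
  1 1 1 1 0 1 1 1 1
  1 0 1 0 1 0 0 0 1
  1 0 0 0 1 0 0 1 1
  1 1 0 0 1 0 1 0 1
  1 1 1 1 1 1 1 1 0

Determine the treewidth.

4

A width-4 tree decomposition is:
Bags: B1 = {a, b, c, e, i}  B2 = {a, b, e, h, i}  B3 = {a, c, e, f, i}  B4 = {a, c, d, e, i}  B5 = {a, e, g, h, i}
Tree: B1–B2, B1–B3, B3–B4, B2–B5
Each bag holds 5 vertices, so the decomposition has width 4, which upper-bounds the treewidth. For the lower bound, the 5 vertices {a, e, g, h, i} are pairwise adjacent, and any tree decomposition puts a clique entirely inside one bag — forcing width ≥ 4. The upper and lower bounds meet at 4, so that is the treewidth.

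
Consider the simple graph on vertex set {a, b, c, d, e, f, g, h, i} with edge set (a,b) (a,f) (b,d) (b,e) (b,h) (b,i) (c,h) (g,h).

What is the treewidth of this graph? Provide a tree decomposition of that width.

Every bag has size at most 2, so the width is 2 − 1 = 1 and tw(G) ≤ 1. Since G has at least one edge (e.g. c–h), it is not an edgeless graph, so tw(G) ≥ 1. Hence tw(G) = 1 exactly.

Treewidth 1.
One such decomposition:
Bags: B1 = {c, h}  B2 = {b, h}  B3 = {g, h}  B4 = {b, e}  B5 = {b, i}  B6 = {a, b}  B7 = {b, d}  B8 = {a, f}
Tree: B1–B2, B2–B3, B2–B4, B2–B5, B4–B6, B6–B7, B6–B8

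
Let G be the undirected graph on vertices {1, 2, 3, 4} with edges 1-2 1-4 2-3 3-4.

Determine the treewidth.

A width-2 tree decomposition is:
Bags: B1 = {2, 3, 4}  B2 = {1, 2, 4}
Tree: B1–B2
Each bag holds 3 vertices, so the decomposition has width 2, which upper-bounds the treewidth. Since 4–3–2–1–4 is a cycle in G, G is not acyclic. Forests are exactly the graphs of treewidth ≤ 1, so tw(G) ≥ 2. Hence tw(G) = 2 exactly.

2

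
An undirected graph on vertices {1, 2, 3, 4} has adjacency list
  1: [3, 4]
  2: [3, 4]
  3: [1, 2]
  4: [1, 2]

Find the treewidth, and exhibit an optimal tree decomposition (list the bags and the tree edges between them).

Treewidth 2.
One such decomposition:
Bags: B1 = {2, 3, 4}  B2 = {1, 3, 4}
Tree: B1–B2

The largest bag has 3 vertices, giving width 2; this decomposition certifies tw(G) ≤ 2. Since 4–2–3–1–4 is a cycle in G, G is not acyclic. Forests are exactly the graphs of treewidth ≤ 1, so tw(G) ≥ 2. The upper and lower bounds meet at 2, so that is the treewidth.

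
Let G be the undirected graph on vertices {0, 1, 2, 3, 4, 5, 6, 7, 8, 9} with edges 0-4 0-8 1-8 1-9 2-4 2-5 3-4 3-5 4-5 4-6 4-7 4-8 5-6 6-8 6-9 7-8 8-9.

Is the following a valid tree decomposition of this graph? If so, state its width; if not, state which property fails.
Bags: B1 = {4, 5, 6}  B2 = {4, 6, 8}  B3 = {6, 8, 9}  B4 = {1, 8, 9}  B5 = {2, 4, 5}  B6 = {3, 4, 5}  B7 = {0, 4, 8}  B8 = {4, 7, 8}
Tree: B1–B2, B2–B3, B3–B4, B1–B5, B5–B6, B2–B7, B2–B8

Checking the three conditions: (i) the bags cover all of {0, 1, 2, 3, 4, 5, 6, 7, 8, 9}; (ii) for each edge, some bag contains both endpoints; (iii) the bags containing any fixed vertex form a subtree. All hold, so the decomposition is valid with width 3 − 1 = 2.

Yes; width 2.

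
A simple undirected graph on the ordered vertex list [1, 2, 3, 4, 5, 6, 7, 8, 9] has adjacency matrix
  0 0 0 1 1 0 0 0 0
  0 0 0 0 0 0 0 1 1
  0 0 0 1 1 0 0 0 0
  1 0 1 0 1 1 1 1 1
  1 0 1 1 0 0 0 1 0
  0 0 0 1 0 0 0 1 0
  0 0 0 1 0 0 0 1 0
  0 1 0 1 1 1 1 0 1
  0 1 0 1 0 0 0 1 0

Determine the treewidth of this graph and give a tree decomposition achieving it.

The largest bag has 3 vertices, giving width 2; this decomposition certifies tw(G) ≤ 2. For the lower bound, the 3 vertices {2, 8, 9} are pairwise adjacent, and any tree decomposition puts a clique entirely inside one bag — forcing width ≥ 2. Combining the bounds, tw(G) = 2.

Treewidth 2.
One optimal decomposition is:
Bags: B1 = {4, 6, 8}  B2 = {4, 5, 8}  B3 = {4, 8, 9}  B4 = {4, 7, 8}  B5 = {1, 4, 5}  B6 = {2, 8, 9}  B7 = {3, 4, 5}
Tree: B1–B2, B1–B3, B3–B4, B2–B5, B3–B6, B5–B7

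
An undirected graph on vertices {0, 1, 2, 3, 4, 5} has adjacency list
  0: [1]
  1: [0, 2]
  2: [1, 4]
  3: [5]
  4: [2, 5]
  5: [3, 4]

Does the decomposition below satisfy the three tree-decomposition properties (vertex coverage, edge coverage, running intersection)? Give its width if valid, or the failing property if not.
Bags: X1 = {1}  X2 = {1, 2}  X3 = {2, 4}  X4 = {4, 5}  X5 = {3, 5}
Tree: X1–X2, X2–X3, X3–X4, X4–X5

No — vertex 0 appears in no bag.

A tree decomposition must satisfy three properties: every vertex lies in some bag; for every edge, both endpoints lie together in some bag; and for every vertex, the bags containing it form a connected subtree. Here vertex 0 appears in no bag, so the decomposition is invalid.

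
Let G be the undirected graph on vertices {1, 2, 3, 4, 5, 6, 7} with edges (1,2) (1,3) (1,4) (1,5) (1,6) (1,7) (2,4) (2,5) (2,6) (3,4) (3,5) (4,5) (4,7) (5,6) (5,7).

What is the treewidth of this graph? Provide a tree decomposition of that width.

Treewidth 3.
One such decomposition:
Bags: B1 = {1, 2, 4, 5}  B2 = {1, 2, 5, 6}  B3 = {1, 3, 4, 5}  B4 = {1, 4, 5, 7}
Tree: B1–B2, B1–B3, B1–B4

The largest bag has 4 vertices, giving width 3; this decomposition certifies tw(G) ≤ 3. Conversely, {1, 2, 4, 5} is a clique of size 4, and the vertices of any clique must share a bag in every tree decomposition; so some bag has ≥ 4 vertices and tw(G) ≥ 3. The upper and lower bounds meet at 3, so that is the treewidth.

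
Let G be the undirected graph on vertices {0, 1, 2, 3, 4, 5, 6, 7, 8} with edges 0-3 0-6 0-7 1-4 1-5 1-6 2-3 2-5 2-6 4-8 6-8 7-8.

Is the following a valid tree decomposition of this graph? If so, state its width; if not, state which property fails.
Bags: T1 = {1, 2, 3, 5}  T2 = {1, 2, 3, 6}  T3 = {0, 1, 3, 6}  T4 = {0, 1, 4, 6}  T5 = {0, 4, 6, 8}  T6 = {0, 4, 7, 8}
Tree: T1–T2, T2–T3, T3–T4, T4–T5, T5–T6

Yes; width 3.

Checking the three conditions: (i) the bags cover all of {0, 1, 2, 3, 4, 5, 6, 7, 8}; (ii) for each edge, some bag contains both endpoints; (iii) the bags containing any fixed vertex form a subtree. All hold, so the decomposition is valid with width 4 − 1 = 3.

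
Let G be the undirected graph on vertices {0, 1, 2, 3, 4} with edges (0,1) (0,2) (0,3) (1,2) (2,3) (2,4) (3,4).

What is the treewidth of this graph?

A width-2 tree decomposition is:
Bags: B1 = {0, 1, 2}  B2 = {0, 2, 3}  B3 = {2, 3, 4}
Tree: B1–B2, B2–B3
The largest bag has 3 vertices, giving width 2; this decomposition certifies tw(G) ≤ 2. On the other hand G contains the 3-clique {0, 1, 2}. A clique must lie in a single bag of any decomposition, so no decomposition can have width below 2. Combining the bounds, tw(G) = 2.

2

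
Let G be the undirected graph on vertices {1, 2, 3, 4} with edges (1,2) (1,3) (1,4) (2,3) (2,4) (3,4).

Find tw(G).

A width-3 tree decomposition is:
Bags: B1 = {1, 2, 3, 4}
Tree: (single bag)
With just one bag of size 4, the width is 4 − 1 = 3, so tw(G) ≤ 3. Conversely, {1, 2, 3, 4} is a clique of size 4, and the vertices of any clique must share a bag in every tree decomposition; so some bag has ≥ 4 vertices and tw(G) ≥ 3. Therefore the treewidth is 3.

3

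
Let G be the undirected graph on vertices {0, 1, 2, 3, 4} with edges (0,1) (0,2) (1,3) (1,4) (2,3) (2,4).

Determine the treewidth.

2

A width-2 tree decomposition is:
Bags: B1 = {0, 1, 2}  B2 = {1, 2, 3}  B3 = {1, 2, 4}
Tree: B1–B2, B2–B3
Each bag holds 3 vertices, so the decomposition has width 2, which upper-bounds the treewidth. The edges 0–1–3–2–0 form a cycle, so G is not a tree and its treewidth is at least 2. Hence tw(G) = 2 exactly.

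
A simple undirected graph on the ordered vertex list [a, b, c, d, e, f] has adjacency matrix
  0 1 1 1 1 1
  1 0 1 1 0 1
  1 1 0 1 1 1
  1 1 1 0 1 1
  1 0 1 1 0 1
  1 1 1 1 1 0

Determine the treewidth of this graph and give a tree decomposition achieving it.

Each bag holds 5 vertices, so the decomposition has width 4, which upper-bounds the treewidth. On the other hand G contains the 5-clique {a, c, d, e, f}. A clique must lie in a single bag of any decomposition, so no decomposition can have width below 4. Combining the bounds, tw(G) = 4.

Treewidth 4.
One optimal decomposition is:
Bags: B1 = {a, b, c, d, f}  B2 = {a, c, d, e, f}
Tree: B1–B2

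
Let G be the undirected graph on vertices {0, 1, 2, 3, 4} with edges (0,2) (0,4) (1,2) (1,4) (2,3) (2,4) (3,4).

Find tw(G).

2

A width-2 tree decomposition is:
Bags: B1 = {0, 2, 4}  B2 = {1, 2, 4}  B3 = {2, 3, 4}
Tree: B1–B2, B1–B3
Each bag holds 3 vertices, so the decomposition has width 2, which upper-bounds the treewidth. For the lower bound, the 3 vertices {0, 2, 4} are pairwise adjacent, and any tree decomposition puts a clique entirely inside one bag — forcing width ≥ 2. Hence tw(G) = 2 exactly.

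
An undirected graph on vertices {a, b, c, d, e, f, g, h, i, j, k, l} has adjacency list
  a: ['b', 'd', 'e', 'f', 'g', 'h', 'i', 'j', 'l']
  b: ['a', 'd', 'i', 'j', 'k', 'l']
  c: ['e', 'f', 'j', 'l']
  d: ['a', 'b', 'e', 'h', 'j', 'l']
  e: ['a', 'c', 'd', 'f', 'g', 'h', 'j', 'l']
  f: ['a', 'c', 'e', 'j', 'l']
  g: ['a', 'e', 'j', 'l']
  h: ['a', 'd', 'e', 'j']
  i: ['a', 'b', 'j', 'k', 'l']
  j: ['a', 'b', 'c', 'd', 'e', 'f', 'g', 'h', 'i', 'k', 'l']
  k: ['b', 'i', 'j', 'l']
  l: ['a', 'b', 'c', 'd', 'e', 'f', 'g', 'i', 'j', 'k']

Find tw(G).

A width-4 tree decomposition is:
Bags: B1 = {a, d, e, j, l}  B2 = {a, e, f, j, l}  B3 = {a, e, g, j, l}  B4 = {a, b, d, j, l}  B5 = {a, b, i, j, l}  B6 = {c, e, f, j, l}  B7 = {b, i, j, k, l}  B8 = {a, d, e, h, j}
Tree: B1–B2, B2–B3, B1–B4, B4–B5, B2–B6, B5–B7, B1–B8
Every bag has size at most 5, so the width is 5 − 1 = 4 and tw(G) ≤ 4. On the other hand G contains the 5-clique {a, d, e, h, j}. A clique must lie in a single bag of any decomposition, so no decomposition can have width below 4. Combining the bounds, tw(G) = 4.

4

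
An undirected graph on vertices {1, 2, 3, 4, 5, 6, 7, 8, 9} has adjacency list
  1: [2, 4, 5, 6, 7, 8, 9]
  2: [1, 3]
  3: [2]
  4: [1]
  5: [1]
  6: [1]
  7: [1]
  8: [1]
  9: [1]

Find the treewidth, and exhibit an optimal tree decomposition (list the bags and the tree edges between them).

Treewidth 1.
One such decomposition:
Bags: B1 = {1, 4}  B2 = {1, 2}  B3 = {1, 6}  B4 = {1, 8}  B5 = {1, 7}  B6 = {1, 9}  B7 = {1, 5}  B8 = {2, 3}
Tree: B1–B2, B2–B3, B1–B4, B2–B5, B2–B6, B2–B7, B2–B8

The largest bag has 2 vertices, giving width 1; this decomposition certifies tw(G) ≤ 1. G has an edge, so its treewidth is at least 1. Therefore the treewidth is 1.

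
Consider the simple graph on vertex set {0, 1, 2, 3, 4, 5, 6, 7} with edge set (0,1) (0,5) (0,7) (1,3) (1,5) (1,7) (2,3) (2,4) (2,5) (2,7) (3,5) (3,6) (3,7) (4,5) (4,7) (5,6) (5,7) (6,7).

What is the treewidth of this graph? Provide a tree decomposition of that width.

Treewidth 3.
One optimal decomposition is:
Bags: B1 = {2, 3, 5, 7}  B2 = {3, 5, 6, 7}  B3 = {1, 3, 5, 7}  B4 = {0, 1, 5, 7}  B5 = {2, 4, 5, 7}
Tree: B1–B2, B2–B3, B3–B4, B1–B5

The largest bag has 4 vertices, giving width 3; this decomposition certifies tw(G) ≤ 3. For the lower bound, the 4 vertices {0, 1, 5, 7} are pairwise adjacent, and any tree decomposition puts a clique entirely inside one bag — forcing width ≥ 3. The upper and lower bounds meet at 3, so that is the treewidth.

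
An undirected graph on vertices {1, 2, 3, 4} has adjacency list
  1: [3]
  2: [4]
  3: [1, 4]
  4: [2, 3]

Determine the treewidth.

A width-1 tree decomposition is:
Bags: B1 = {1, 3}  B2 = {3, 4}  B3 = {2, 4}
Tree: B1–B2, B2–B3
The largest bag has 2 vertices, giving width 1; this decomposition certifies tw(G) ≤ 1. Any graph with an edge has treewidth ≥ 1, and G has the edge 1–3. Hence tw(G) = 1 exactly.

1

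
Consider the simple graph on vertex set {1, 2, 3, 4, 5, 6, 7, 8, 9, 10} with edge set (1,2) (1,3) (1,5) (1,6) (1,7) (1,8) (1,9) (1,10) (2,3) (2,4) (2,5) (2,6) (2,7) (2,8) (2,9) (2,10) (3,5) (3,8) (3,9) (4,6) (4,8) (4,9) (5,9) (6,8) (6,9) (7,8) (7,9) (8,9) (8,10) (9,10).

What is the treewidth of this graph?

A width-4 tree decomposition is:
Bags: B1 = {1, 2, 7, 8, 9}  B2 = {1, 2, 6, 8, 9}  B3 = {2, 4, 6, 8, 9}  B4 = {1, 2, 3, 8, 9}  B5 = {1, 2, 8, 9, 10}  B6 = {1, 2, 3, 5, 9}
Tree: B1–B2, B2–B3, B2–B4, B4–B5, B4–B6
Each bag holds 5 vertices, so the decomposition has width 4, which upper-bounds the treewidth. Conversely, {1, 2, 8, 9, 10} is a clique of size 5, and the vertices of any clique must share a bag in every tree decomposition; so some bag has ≥ 5 vertices and tw(G) ≥ 4. Hence tw(G) = 4 exactly.

4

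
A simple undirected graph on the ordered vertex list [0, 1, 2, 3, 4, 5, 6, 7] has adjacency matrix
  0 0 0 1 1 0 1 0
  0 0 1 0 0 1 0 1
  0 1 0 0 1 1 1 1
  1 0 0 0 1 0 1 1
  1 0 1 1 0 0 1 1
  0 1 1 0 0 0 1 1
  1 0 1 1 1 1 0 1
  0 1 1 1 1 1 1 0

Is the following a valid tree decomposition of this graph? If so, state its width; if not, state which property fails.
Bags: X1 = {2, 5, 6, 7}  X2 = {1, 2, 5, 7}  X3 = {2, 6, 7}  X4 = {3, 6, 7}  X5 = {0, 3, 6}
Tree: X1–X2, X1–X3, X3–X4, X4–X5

A tree decomposition must satisfy three properties: every vertex lies in some bag; for every edge, both endpoints lie together in some bag; and for every vertex, the bags containing it form a connected subtree. Here vertex 4 appears in no bag, so the decomposition is invalid.

No — vertex 4 appears in no bag.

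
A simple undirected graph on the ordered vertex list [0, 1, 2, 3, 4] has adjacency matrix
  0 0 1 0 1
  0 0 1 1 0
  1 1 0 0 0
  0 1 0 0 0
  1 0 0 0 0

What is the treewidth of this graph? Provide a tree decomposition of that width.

Treewidth 1.
One optimal decomposition is:
Bags: B1 = {1, 3}  B2 = {1, 2}  B3 = {0, 2}  B4 = {0, 4}
Tree: B1–B2, B2–B3, B3–B4

Each bag holds 2 vertices, so the decomposition has width 1, which upper-bounds the treewidth. Any graph with an edge has treewidth ≥ 1, and G has the edge 3–1. Therefore the treewidth is 1.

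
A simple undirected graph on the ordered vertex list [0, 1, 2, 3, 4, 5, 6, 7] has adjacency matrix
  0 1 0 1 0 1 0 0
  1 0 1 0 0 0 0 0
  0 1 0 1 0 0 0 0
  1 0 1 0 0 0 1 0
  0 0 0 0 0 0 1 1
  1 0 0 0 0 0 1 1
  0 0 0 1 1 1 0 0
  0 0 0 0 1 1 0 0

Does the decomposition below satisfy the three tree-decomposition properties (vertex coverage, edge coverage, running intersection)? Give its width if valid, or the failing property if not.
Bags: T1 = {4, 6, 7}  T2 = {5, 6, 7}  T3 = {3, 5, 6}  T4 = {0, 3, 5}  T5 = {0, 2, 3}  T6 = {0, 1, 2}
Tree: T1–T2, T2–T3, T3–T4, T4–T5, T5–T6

Checking the three conditions: (i) the bags cover all of {0, 1, 2, 3, 4, 5, 6, 7}; (ii) for each edge, some bag contains both endpoints; (iii) the bags containing any fixed vertex form a subtree. All hold, so the decomposition is valid with width 3 − 1 = 2.

Yes; width 2.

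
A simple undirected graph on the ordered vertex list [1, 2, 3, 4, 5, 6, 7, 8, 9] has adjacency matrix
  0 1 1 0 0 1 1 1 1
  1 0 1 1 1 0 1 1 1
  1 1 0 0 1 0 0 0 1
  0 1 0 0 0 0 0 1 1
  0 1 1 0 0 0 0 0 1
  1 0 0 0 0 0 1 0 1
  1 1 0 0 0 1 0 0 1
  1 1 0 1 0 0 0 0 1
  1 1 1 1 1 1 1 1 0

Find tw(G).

3

A width-3 tree decomposition is:
Bags: B1 = {1, 2, 3, 9}  B2 = {1, 2, 8, 9}  B3 = {2, 4, 8, 9}  B4 = {1, 2, 7, 9}  B5 = {2, 3, 5, 9}  B6 = {1, 6, 7, 9}
Tree: B1–B2, B2–B3, B2–B4, B1–B5, B4–B6
The largest bag has 4 vertices, giving width 3; this decomposition certifies tw(G) ≤ 3. Conversely, {1, 2, 8, 9} is a clique of size 4, and the vertices of any clique must share a bag in every tree decomposition; so some bag has ≥ 4 vertices and tw(G) ≥ 3. Hence tw(G) = 3 exactly.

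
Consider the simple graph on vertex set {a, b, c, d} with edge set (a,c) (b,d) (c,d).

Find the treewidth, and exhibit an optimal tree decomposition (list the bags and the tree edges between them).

Treewidth 1.
One such decomposition:
Bags: B1 = {c, d}  B2 = {b, d}  B3 = {a, c}
Tree: B1–B2, B1–B3

Each bag holds 2 vertices, so the decomposition has width 1, which upper-bounds the treewidth. Since G has at least one edge (e.g. d–c), it is not an edgeless graph, so tw(G) ≥ 1. Combining the bounds, tw(G) = 1.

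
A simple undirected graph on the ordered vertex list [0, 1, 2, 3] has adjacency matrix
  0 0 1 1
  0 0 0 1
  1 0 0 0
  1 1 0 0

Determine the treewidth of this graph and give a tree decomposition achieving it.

Treewidth 1.
Bags: B1 = {0, 2}  B2 = {0, 3}  B3 = {1, 3}
Tree: B1–B2, B2–B3

The largest bag has 2 vertices, giving width 1; this decomposition certifies tw(G) ≤ 1. Since G has at least one edge (e.g. 2–0), it is not an edgeless graph, so tw(G) ≥ 1. Therefore the treewidth is 1.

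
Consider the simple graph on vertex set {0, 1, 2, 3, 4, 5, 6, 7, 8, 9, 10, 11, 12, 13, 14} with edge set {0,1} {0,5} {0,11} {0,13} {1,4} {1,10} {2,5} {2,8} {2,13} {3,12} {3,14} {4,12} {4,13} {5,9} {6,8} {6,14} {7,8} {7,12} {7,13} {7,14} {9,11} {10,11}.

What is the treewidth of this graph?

A width-3 tree decomposition is:
Bags: B1 = {3, 6, 8, 14}  B2 = {3, 7, 8, 14}  B3 = {3, 7, 8, 12}  B4 = {2, 7, 8, 12}  B5 = {2, 7, 12, 13}  B6 = {2, 4, 12, 13}  B7 = {2, 4, 5, 13}  B8 = {0, 4, 5, 13}  B9 = {0, 1, 4, 5}  B10 = {0, 1, 5, 9}  B11 = {0, 1, 9, 11}  B12 = {1, 9, 10, 11}
Tree: B1–B2, B2–B3, B3–B4, B4–B5, B5–B6, B6–B7, B7–B8, B8–B9, B9–B10, B10–B11, B11–B12
The largest bag has 4 vertices, giving width 3; this decomposition certifies tw(G) ≤ 3. For the lower bound: the 4 vertex sets {3,6,14}, {8}, {7}, {2,4,12,13} are disjoint, each induces a connected subgraph, and every pair is joined by at least one edge of G. Contracting each set to a single vertex therefore yields K_{4} as a minor, and since treewidth is minor-monotone, tw(G) ≥ tw(K_{4}) = 3. Combining the bounds, tw(G) = 3.

3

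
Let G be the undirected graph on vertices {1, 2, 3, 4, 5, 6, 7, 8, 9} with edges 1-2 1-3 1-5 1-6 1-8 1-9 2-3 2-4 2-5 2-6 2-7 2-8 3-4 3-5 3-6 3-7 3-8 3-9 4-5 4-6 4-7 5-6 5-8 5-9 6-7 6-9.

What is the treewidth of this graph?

4

A width-4 tree decomposition is:
Bags: B1 = {1, 2, 3, 5, 6}  B2 = {2, 3, 4, 5, 6}  B3 = {1, 3, 5, 6, 9}  B4 = {2, 3, 4, 6, 7}  B5 = {1, 2, 3, 5, 8}
Tree: B1–B2, B1–B3, B2–B4, B1–B5
The largest bag has 5 vertices, giving width 4; this decomposition certifies tw(G) ≤ 4. For the lower bound, the 5 vertices {1, 3, 5, 6, 9} are pairwise adjacent, and any tree decomposition puts a clique entirely inside one bag — forcing width ≥ 4. Therefore the treewidth is 4.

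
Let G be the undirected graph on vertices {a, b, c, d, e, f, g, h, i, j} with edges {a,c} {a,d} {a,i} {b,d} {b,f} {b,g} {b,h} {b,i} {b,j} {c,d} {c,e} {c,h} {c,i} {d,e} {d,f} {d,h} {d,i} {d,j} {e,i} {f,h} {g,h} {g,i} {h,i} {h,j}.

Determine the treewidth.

3

A width-3 tree decomposition is:
Bags: B1 = {c, d, h, i}  B2 = {a, c, d, i}  B3 = {c, d, e, i}  B4 = {b, d, h, i}  B5 = {b, d, h, j}  B6 = {b, g, h, i}  B7 = {b, d, f, h}
Tree: B1–B2, B1–B3, B1–B4, B4–B5, B4–B6, B5–B7
Each bag holds 4 vertices, so the decomposition has width 3, which upper-bounds the treewidth. For the lower bound, the 4 vertices {c, d, e, i} are pairwise adjacent, and any tree decomposition puts a clique entirely inside one bag — forcing width ≥ 3. Combining the bounds, tw(G) = 3.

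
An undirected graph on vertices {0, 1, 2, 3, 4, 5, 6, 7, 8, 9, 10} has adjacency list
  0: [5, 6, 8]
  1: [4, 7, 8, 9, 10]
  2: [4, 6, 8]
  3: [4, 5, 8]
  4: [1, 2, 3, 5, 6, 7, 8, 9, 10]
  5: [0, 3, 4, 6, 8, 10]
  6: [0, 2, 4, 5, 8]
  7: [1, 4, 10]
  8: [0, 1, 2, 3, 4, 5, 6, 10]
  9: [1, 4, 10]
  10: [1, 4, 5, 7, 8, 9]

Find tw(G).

A width-3 tree decomposition is:
Bags: B1 = {4, 5, 8, 10}  B2 = {1, 4, 8, 10}  B3 = {3, 4, 5, 8}  B4 = {4, 5, 6, 8}  B5 = {1, 4, 9, 10}  B6 = {2, 4, 6, 8}  B7 = {1, 4, 7, 10}  B8 = {0, 5, 6, 8}
Tree: B1–B2, B1–B3, B3–B4, B2–B5, B4–B6, B5–B7, B4–B8
Every bag has size at most 4, so the width is 4 − 1 = 3 and tw(G) ≤ 3. For the lower bound, the 4 vertices {0, 5, 6, 8} are pairwise adjacent, and any tree decomposition puts a clique entirely inside one bag — forcing width ≥ 3. Hence tw(G) = 3 exactly.

3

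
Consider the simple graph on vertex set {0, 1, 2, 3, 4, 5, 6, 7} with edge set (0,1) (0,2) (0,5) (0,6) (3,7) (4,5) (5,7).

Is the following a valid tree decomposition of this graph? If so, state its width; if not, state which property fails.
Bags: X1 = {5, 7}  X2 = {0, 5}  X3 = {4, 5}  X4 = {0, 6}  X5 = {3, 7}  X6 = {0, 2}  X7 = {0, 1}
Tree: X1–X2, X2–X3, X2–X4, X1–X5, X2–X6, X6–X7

Yes; width 1.

Vertex coverage: the bags together contain {0, 1, 2, 3, 4, 5, 6, 7}, the full vertex set. Edge coverage: each edge of G has both endpoints in at least one bag. Running intersection: for every vertex, the bags containing it form a connected subtree. All three properties hold, so this is a valid tree decomposition of width max|bag| − 1 = 1, and hence tw(G) ≤ 1.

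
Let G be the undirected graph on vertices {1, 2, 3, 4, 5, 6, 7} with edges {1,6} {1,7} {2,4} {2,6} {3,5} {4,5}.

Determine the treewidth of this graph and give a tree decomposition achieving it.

Treewidth 1.
One optimal decomposition is:
Bags: B1 = {3, 5}  B2 = {4, 5}  B3 = {2, 4}  B4 = {2, 6}  B5 = {1, 6}  B6 = {1, 7}
Tree: B1–B2, B2–B3, B3–B4, B4–B5, B5–B6

Each bag holds 2 vertices, so the decomposition has width 1, which upper-bounds the treewidth. G has an edge, so its treewidth is at least 1. Hence tw(G) = 1 exactly.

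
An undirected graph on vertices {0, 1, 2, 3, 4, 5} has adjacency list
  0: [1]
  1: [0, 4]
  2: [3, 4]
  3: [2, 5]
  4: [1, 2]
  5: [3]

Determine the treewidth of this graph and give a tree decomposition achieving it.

The largest bag has 2 vertices, giving width 1; this decomposition certifies tw(G) ≤ 1. G has an edge, so its treewidth is at least 1. Therefore the treewidth is 1.

Treewidth 1.
One optimal decomposition is:
Bags: B1 = {0, 1}  B2 = {1, 4}  B3 = {2, 4}  B4 = {2, 3}  B5 = {3, 5}
Tree: B1–B2, B2–B3, B3–B4, B4–B5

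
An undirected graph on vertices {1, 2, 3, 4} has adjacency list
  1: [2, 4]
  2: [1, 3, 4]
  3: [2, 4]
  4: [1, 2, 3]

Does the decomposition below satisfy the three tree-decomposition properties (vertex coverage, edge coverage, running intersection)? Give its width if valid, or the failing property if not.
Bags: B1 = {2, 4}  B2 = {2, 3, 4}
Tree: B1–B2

No — vertex 1 appears in no bag.

A tree decomposition must satisfy three properties: every vertex lies in some bag; for every edge, both endpoints lie together in some bag; and for every vertex, the bags containing it form a connected subtree. Here vertex 1 appears in no bag, so the decomposition is invalid.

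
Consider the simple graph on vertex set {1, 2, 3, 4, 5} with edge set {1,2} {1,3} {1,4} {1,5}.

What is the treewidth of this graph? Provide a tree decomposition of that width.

Every bag has size at most 2, so the width is 2 − 1 = 1 and tw(G) ≤ 1. Any graph with an edge has treewidth ≥ 1, and G has the edge 1–5. Hence tw(G) = 1 exactly.

Treewidth 1.
One such decomposition:
Bags: B1 = {1, 5}  B2 = {1, 3}  B3 = {1, 4}  B4 = {1, 2}
Tree: B1–B2, B1–B3, B1–B4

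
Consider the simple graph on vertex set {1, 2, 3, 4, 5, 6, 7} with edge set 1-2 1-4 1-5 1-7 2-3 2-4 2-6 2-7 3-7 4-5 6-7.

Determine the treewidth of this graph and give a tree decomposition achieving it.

Treewidth 2.
One such decomposition:
Bags: B1 = {1, 2, 4}  B2 = {1, 2, 7}  B3 = {2, 6, 7}  B4 = {2, 3, 7}  B5 = {1, 4, 5}
Tree: B1–B2, B2–B3, B3–B4, B1–B5

Every bag has size at most 3, so the width is 3 − 1 = 2 and tw(G) ≤ 2. For the lower bound, the 3 vertices {1, 2, 4} are pairwise adjacent, and any tree decomposition puts a clique entirely inside one bag — forcing width ≥ 2. The upper and lower bounds meet at 2, so that is the treewidth.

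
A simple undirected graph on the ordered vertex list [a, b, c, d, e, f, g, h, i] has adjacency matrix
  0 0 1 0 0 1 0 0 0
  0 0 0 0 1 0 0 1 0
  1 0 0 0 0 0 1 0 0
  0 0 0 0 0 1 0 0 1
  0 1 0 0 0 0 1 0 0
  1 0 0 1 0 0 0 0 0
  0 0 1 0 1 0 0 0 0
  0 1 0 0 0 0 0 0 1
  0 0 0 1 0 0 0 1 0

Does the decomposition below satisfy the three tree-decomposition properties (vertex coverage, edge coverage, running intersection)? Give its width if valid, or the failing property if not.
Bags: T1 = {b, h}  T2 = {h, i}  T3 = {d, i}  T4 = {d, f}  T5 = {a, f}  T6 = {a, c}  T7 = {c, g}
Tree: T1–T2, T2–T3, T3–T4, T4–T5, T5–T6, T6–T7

A tree decomposition must satisfy three properties: every vertex lies in some bag; for every edge, both endpoints lie together in some bag; and for every vertex, the bags containing it form a connected subtree. Here vertex e appears in no bag, so the decomposition is invalid.

No — vertex e appears in no bag.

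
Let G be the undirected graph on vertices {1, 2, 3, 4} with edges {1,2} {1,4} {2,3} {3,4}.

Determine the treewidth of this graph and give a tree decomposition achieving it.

Each bag holds 3 vertices, so the decomposition has width 2, which upper-bounds the treewidth. The edges 2–1–4–3–2 form a cycle, so G is not a tree and its treewidth is at least 2. The upper and lower bounds meet at 2, so that is the treewidth.

Treewidth 2.
One optimal decomposition is:
Bags: B1 = {1, 2, 4}  B2 = {2, 3, 4}
Tree: B1–B2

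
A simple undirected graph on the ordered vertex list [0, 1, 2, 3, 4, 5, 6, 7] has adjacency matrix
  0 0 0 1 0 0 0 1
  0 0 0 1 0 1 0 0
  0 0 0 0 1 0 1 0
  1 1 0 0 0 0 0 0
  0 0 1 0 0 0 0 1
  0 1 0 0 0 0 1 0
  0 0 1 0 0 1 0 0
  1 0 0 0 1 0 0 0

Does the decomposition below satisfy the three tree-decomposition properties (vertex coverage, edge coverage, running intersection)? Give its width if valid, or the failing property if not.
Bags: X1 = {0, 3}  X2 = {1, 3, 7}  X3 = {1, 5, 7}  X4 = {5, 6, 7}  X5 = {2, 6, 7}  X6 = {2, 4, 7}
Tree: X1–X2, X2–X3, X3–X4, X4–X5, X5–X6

A tree decomposition must satisfy three properties: every vertex lies in some bag; for every edge, both endpoints lie together in some bag; and for every vertex, the bags containing it form a connected subtree. Here edge (7,0) lies in no bag, so the decomposition is invalid.

No — edge (7,0) lies in no bag.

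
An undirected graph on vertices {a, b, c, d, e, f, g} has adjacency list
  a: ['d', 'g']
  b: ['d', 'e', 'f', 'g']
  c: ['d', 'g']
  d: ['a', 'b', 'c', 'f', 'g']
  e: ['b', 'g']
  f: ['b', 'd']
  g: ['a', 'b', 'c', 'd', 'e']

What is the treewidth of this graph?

A width-2 tree decomposition is:
Bags: B1 = {b, e, g}  B2 = {b, d, g}  B3 = {a, d, g}  B4 = {b, d, f}  B5 = {c, d, g}
Tree: B1–B2, B2–B3, B2–B4, B2–B5
Every bag has size at most 3, so the width is 3 − 1 = 2 and tw(G) ≤ 2. Conversely, {c, d, g} is a clique of size 3, and the vertices of any clique must share a bag in every tree decomposition; so some bag has ≥ 3 vertices and tw(G) ≥ 2. Therefore the treewidth is 2.

2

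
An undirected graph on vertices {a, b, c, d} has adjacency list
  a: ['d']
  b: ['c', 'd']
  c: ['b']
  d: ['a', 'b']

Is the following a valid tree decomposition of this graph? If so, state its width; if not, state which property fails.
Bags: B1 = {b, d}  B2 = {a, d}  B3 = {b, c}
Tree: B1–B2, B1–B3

Every vertex of G appears in some bag (union = {a, b, c, d}); every edge is covered by a bag; and for each vertex v the set of bags containing v is connected in the bag tree. The decomposition is therefore valid. The largest bag has 2 vertices, so the width is 1.

Yes; width 1.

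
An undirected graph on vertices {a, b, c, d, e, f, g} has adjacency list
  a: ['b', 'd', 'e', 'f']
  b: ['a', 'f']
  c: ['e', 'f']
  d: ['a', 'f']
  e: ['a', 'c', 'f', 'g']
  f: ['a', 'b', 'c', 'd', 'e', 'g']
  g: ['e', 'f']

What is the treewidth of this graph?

A width-2 tree decomposition is:
Bags: B1 = {c, e, f}  B2 = {a, e, f}  B3 = {e, f, g}  B4 = {a, d, f}  B5 = {a, b, f}
Tree: B1–B2, B1–B3, B2–B4, B4–B5
The largest bag has 3 vertices, giving width 2; this decomposition certifies tw(G) ≤ 2. For the lower bound, the 3 vertices {e, f, g} are pairwise adjacent, and any tree decomposition puts a clique entirely inside one bag — forcing width ≥ 2. The upper and lower bounds meet at 2, so that is the treewidth.

2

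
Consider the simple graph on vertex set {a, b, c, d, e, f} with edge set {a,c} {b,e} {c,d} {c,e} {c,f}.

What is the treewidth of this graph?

1

A width-1 tree decomposition is:
Bags: B1 = {c, e}  B2 = {a, c}  B3 = {b, e}  B4 = {c, d}  B5 = {c, f}
Tree: B1–B2, B1–B3, B1–B4, B2–B5
The largest bag has 2 vertices, giving width 1; this decomposition certifies tw(G) ≤ 1. G has an edge, so its treewidth is at least 1. Combining the bounds, tw(G) = 1.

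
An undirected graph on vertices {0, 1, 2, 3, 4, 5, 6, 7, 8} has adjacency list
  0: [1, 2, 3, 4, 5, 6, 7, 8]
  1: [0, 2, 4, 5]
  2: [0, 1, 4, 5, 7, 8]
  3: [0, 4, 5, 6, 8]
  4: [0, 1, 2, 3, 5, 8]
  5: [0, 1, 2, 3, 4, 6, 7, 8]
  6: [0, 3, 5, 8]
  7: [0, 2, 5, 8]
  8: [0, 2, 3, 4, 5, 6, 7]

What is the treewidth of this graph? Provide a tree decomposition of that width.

Each bag holds 5 vertices, so the decomposition has width 4, which upper-bounds the treewidth. For the lower bound, the 5 vertices {0, 2, 4, 5, 8} are pairwise adjacent, and any tree decomposition puts a clique entirely inside one bag — forcing width ≥ 4. Combining the bounds, tw(G) = 4.

Treewidth 4.
Bags: B1 = {0, 2, 4, 5, 8}  B2 = {0, 3, 4, 5, 8}  B3 = {0, 1, 2, 4, 5}  B4 = {0, 2, 5, 7, 8}  B5 = {0, 3, 5, 6, 8}
Tree: B1–B2, B1–B3, B1–B4, B2–B5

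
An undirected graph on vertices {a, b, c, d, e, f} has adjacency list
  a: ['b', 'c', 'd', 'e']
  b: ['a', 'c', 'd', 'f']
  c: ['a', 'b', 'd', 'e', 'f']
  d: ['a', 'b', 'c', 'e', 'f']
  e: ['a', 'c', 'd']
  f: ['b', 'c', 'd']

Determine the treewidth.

3

A width-3 tree decomposition is:
Bags: B1 = {a, b, c, d}  B2 = {b, c, d, f}  B3 = {a, c, d, e}
Tree: B1–B2, B1–B3
The largest bag has 4 vertices, giving width 3; this decomposition certifies tw(G) ≤ 3. On the other hand G contains the 4-clique {b, c, d, f}. A clique must lie in a single bag of any decomposition, so no decomposition can have width below 3. Therefore the treewidth is 3.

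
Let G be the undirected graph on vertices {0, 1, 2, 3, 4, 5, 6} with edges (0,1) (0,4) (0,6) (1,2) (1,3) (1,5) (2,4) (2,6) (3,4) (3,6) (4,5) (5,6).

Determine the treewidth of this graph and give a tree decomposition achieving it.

Treewidth 3.
Bags: B1 = {0, 1, 4, 6}  B2 = {1, 3, 4, 6}  B3 = {1, 2, 4, 6}  B4 = {1, 4, 5, 6}
Tree: B1–B2, B2–B3, B3–B4

Each bag holds 4 vertices, so the decomposition has width 3, which upper-bounds the treewidth. For the lower bound: the 4 vertex sets {0,4}, {1,3}, {6}, {2} are disjoint, each induces a connected subgraph, and every pair is joined by at least one edge of G. Contracting each set to a single vertex therefore yields K_{4} as a minor, and since treewidth is minor-monotone, tw(G) ≥ tw(K_{4}) = 3. Therefore the treewidth is 3.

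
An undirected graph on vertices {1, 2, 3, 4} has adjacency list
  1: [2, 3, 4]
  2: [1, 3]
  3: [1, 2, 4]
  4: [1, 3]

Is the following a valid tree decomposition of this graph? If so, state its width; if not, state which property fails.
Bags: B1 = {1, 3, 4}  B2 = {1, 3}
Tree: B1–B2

A tree decomposition must satisfy three properties: every vertex lies in some bag; for every edge, both endpoints lie together in some bag; and for every vertex, the bags containing it form a connected subtree. Here vertex 2 appears in no bag, so the decomposition is invalid.

No — vertex 2 appears in no bag.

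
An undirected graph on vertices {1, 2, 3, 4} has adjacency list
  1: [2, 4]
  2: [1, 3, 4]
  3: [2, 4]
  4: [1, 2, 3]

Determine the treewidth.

A width-2 tree decomposition is:
Bags: B1 = {2, 3, 4}  B2 = {1, 2, 4}
Tree: B1–B2
Every bag has size at most 3, so the width is 3 − 1 = 2 and tw(G) ≤ 2. Conversely, {1, 2, 4} is a clique of size 3, and the vertices of any clique must share a bag in every tree decomposition; so some bag has ≥ 3 vertices and tw(G) ≥ 2. Hence tw(G) = 2 exactly.

2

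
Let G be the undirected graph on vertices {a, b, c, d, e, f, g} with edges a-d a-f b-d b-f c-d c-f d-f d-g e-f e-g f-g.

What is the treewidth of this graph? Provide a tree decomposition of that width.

Treewidth 2.
Bags: B1 = {c, d, f}  B2 = {d, f, g}  B3 = {e, f, g}  B4 = {b, d, f}  B5 = {a, d, f}
Tree: B1–B2, B2–B3, B2–B4, B2–B5

The largest bag has 3 vertices, giving width 2; this decomposition certifies tw(G) ≤ 2. On the other hand G contains the 3-clique {d, f, g}. A clique must lie in a single bag of any decomposition, so no decomposition can have width below 2. Combining the bounds, tw(G) = 2.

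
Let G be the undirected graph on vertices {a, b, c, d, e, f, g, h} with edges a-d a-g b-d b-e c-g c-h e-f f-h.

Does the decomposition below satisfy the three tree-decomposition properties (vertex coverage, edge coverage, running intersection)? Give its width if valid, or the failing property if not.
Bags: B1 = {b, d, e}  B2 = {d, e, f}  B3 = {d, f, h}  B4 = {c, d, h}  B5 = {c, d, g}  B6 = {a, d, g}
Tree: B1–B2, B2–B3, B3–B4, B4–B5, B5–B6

Every vertex of G appears in some bag (union = {a, b, c, d, e, f, g, h}); every edge is covered by a bag; and for each vertex v the set of bags containing v is connected in the bag tree. The decomposition is therefore valid. The largest bag has 3 vertices, so the width is 2.

Yes; width 2.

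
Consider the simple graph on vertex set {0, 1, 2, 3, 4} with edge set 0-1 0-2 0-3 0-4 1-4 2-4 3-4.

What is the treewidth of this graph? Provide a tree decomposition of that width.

Every bag has size at most 3, so the width is 3 − 1 = 2 and tw(G) ≤ 2. For the lower bound, the 3 vertices {0, 1, 4} are pairwise adjacent, and any tree decomposition puts a clique entirely inside one bag — forcing width ≥ 2. The upper and lower bounds meet at 2, so that is the treewidth.

Treewidth 2.
One optimal decomposition is:
Bags: B1 = {0, 2, 4}  B2 = {0, 1, 4}  B3 = {0, 3, 4}
Tree: B1–B2, B1–B3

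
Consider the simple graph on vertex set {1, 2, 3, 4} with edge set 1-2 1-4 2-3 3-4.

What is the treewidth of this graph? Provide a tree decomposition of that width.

Treewidth 2.
Bags: B1 = {1, 3, 4}  B2 = {1, 2, 3}
Tree: B1–B2

The largest bag has 3 vertices, giving width 2; this decomposition certifies tw(G) ≤ 2. The edges 3–4–1–2–3 form a cycle, so G is not a tree and its treewidth is at least 2. Hence tw(G) = 2 exactly.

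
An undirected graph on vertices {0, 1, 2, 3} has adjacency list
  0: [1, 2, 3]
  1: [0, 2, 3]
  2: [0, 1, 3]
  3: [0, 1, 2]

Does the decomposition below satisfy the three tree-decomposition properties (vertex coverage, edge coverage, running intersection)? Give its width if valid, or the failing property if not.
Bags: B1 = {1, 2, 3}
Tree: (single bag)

A tree decomposition must satisfy three properties: every vertex lies in some bag; for every edge, both endpoints lie together in some bag; and for every vertex, the bags containing it form a connected subtree. Here vertex 0 appears in no bag, so the decomposition is invalid.

No — vertex 0 appears in no bag.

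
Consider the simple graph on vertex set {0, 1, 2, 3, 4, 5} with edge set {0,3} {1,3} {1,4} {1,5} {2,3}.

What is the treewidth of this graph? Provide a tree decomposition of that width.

Treewidth 1.
Bags: B1 = {1, 4}  B2 = {1, 5}  B3 = {1, 3}  B4 = {2, 3}  B5 = {0, 3}
Tree: B1–B2, B1–B3, B3–B4, B4–B5

Each bag holds 2 vertices, so the decomposition has width 1, which upper-bounds the treewidth. Any graph with an edge has treewidth ≥ 1, and G has the edge 4–1. Therefore the treewidth is 1.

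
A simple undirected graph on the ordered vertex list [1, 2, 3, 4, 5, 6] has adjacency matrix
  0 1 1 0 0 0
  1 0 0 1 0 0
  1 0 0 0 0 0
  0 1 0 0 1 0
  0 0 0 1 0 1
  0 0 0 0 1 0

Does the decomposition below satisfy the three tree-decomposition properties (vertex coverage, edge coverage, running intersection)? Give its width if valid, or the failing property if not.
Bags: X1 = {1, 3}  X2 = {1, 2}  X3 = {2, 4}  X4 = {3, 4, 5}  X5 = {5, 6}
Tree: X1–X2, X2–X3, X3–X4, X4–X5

A tree decomposition must satisfy three properties: every vertex lies in some bag; for every edge, both endpoints lie together in some bag; and for every vertex, the bags containing it form a connected subtree. Here bags containing vertex 3 are not connected in the tree, so the decomposition is invalid.

No — bags containing vertex 3 are not connected in the tree.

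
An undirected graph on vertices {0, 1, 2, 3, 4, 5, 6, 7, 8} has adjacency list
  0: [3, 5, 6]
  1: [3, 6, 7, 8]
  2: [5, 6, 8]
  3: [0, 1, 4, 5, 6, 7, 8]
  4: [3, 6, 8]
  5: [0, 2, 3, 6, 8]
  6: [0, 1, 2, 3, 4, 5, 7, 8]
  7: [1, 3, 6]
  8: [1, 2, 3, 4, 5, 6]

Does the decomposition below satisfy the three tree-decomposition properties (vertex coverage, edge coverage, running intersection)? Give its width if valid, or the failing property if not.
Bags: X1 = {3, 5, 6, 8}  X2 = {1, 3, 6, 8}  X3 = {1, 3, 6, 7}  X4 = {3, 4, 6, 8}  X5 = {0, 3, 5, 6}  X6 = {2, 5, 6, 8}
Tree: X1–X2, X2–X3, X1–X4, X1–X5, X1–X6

Yes; width 3.

Every vertex of G appears in some bag (union = {0, 1, 2, 3, 4, 5, 6, 7, 8}); every edge is covered by a bag; and for each vertex v the set of bags containing v is connected in the bag tree. The decomposition is therefore valid. The largest bag has 4 vertices, so the width is 3.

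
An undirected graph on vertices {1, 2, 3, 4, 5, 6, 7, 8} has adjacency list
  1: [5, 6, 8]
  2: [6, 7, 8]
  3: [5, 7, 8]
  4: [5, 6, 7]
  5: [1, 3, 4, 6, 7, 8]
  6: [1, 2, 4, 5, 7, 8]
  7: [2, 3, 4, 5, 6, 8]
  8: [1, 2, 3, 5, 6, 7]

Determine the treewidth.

A width-3 tree decomposition is:
Bags: B1 = {1, 5, 6, 8}  B2 = {5, 6, 7, 8}  B3 = {4, 5, 6, 7}  B4 = {2, 6, 7, 8}  B5 = {3, 5, 7, 8}
Tree: B1–B2, B2–B3, B2–B4, B2–B5
The largest bag has 4 vertices, giving width 3; this decomposition certifies tw(G) ≤ 3. Conversely, {2, 6, 7, 8} is a clique of size 4, and the vertices of any clique must share a bag in every tree decomposition; so some bag has ≥ 4 vertices and tw(G) ≥ 3. Therefore the treewidth is 3.

3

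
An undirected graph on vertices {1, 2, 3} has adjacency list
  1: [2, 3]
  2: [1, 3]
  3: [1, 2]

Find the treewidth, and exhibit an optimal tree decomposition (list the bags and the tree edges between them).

A single bag containing all 3 vertices is trivially a valid decomposition of width 2. Conversely, {1, 2, 3} is a clique of size 3, and the vertices of any clique must share a bag in every tree decomposition; so some bag has ≥ 3 vertices and tw(G) ≥ 2. Combining the bounds, tw(G) = 2.

Treewidth 2.
Bags: B1 = {1, 2, 3}
Tree: (single bag)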